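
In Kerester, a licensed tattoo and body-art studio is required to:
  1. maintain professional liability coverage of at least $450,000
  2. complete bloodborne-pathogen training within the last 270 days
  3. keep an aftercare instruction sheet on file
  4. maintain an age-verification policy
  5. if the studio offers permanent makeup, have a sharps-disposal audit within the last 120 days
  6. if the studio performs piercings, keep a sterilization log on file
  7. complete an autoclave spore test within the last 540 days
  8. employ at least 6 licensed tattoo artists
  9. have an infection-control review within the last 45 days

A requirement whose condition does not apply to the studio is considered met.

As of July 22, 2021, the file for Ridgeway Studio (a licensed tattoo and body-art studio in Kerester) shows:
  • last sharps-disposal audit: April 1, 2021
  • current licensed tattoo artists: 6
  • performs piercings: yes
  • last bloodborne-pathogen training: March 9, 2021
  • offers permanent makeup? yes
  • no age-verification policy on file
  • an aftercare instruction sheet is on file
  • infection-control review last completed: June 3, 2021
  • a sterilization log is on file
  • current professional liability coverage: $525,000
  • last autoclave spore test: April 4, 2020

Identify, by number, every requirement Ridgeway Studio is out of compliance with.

4, 9

1. professional liability coverage $525,000 ≥ $450,000 → met
2. bloodborne-pathogen training 135 days ago vs limit 270 → met
3. aftercare instruction sheet present → met
4. age-verification policy absent → not met
5. condition 'offers permanent makeup' holds; sharps-disposal audit 112 days ago vs limit 120 → met
6. condition 'performs piercings' holds; sterilization log present → met
7. autoclave spore test 474 days ago vs limit 540 → met
8. licensed tattoo artists 6 ≥ 6 → met
9. infection-control review 49 days ago vs limit 45 → not met
Not met: 4, 9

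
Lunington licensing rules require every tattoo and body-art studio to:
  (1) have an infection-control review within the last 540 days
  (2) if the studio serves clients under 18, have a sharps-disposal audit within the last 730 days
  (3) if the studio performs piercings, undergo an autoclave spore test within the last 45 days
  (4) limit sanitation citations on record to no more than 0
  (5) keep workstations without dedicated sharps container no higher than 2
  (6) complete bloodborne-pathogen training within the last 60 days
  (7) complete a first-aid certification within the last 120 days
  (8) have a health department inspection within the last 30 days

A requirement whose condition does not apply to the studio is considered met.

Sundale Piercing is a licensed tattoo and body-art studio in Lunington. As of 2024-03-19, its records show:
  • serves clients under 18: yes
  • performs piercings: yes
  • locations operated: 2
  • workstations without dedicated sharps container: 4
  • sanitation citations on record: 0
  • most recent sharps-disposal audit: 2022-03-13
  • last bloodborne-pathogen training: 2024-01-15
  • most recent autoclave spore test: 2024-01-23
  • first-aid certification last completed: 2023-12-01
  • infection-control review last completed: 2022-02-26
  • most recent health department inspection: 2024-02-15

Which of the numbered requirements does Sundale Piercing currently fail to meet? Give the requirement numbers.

1. infection-control review 752 days ago vs limit 540 → not met
2. condition 'serves clients under 18' holds; sharps-disposal audit 737 days ago vs limit 730 → not met
3. condition 'performs piercings' holds; autoclave spore test 56 days ago vs limit 45 → not met
4. sanitation citations on record 0 ≤ 0 → met
5. workstations without dedicated sharps container 4 > 2 → not met
6. bloodborne-pathogen training 64 days ago vs limit 60 → not met
7. first-aid certification 109 days ago vs limit 120 → met
8. health department inspection 33 days ago vs limit 30 → not met
Not met: 1, 2, 3, 5, 6, 8

1, 2, 3, 5, 6, 8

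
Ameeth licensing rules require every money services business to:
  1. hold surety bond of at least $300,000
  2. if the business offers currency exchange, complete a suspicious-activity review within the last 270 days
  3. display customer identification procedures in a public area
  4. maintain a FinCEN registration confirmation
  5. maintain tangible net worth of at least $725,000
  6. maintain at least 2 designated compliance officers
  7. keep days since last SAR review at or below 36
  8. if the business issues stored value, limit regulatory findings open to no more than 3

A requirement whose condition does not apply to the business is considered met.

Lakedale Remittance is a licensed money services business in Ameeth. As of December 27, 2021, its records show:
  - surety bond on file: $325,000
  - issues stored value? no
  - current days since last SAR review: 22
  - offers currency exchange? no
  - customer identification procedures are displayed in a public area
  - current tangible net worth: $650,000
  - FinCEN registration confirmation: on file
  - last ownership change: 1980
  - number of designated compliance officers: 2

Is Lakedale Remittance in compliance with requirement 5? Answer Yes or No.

5. tangible net worth $650,000 < $725,000 → not met

No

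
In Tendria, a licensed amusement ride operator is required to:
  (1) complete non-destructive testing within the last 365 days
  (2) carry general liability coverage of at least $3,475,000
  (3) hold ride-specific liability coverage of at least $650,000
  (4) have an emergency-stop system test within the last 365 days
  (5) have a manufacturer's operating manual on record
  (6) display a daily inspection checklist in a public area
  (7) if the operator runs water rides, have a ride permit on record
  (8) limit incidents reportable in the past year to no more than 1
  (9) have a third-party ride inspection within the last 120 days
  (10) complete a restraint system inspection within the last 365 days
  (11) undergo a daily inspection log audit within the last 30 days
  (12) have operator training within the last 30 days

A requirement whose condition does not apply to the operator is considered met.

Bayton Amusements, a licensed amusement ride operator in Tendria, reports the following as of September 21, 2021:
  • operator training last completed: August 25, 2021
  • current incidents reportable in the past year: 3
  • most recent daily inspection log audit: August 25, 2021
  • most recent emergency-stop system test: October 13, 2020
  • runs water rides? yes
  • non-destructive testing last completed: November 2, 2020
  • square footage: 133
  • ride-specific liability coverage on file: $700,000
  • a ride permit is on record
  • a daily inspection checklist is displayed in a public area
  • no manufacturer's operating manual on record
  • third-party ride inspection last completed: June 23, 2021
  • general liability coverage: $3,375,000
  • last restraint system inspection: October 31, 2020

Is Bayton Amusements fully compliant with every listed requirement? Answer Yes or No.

1. non-destructive testing 323 days ago vs limit 365 → met
2. general liability coverage $3,375,000 < $3,475,000 → not met
3. ride-specific liability coverage $700,000 ≥ $650,000 → met
4. emergency-stop system test 343 days ago vs limit 365 → met
5. manufacturer's operating manual absent → not met
6. daily inspection checklist present → met
7. condition 'runs water rides' holds; ride permit present → met
8. incidents reportable in the past year 3 > 1 → not met
9. third-party ride inspection 90 days ago vs limit 120 → met
10. restraint system inspection 325 days ago vs limit 365 → met
11. daily inspection log audit 27 days ago vs limit 30 → met
12. operator training 27 days ago vs limit 30 → met
Not met: 2, 5, 8

No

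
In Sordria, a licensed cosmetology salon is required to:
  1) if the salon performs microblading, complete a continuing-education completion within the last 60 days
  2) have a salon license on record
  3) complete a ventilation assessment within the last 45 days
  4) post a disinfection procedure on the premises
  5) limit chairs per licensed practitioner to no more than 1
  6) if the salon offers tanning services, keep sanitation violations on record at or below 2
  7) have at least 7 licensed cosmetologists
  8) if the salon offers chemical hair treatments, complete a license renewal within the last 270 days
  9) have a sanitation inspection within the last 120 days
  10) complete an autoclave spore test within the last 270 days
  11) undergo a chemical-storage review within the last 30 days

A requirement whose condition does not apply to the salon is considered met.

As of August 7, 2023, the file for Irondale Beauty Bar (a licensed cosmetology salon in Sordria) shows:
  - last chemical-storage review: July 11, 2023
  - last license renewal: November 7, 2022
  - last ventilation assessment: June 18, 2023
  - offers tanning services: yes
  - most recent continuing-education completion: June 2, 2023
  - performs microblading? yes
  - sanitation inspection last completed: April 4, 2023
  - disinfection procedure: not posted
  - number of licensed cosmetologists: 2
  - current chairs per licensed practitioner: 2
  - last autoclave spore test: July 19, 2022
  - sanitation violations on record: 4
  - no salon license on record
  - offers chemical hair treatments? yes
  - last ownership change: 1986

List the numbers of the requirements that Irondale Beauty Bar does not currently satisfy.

1. condition 'performs microblading' holds; continuing-education completion 66 days ago vs limit 60 → not met
2. salon license absent → not met
3. ventilation assessment 50 days ago vs limit 45 → not met
4. disinfection procedure absent → not met
5. chairs per licensed practitioner 2 > 1 → not met
6. condition 'offers tanning services' holds; sanitation violations on record 4 > 2 → not met
7. licensed cosmetologists 2 < 7 → not met
8. condition 'offers chemical hair treatments' holds; license renewal 273 days ago vs limit 270 → not met
9. sanitation inspection 125 days ago vs limit 120 → not met
10. autoclave spore test 384 days ago vs limit 270 → not met
11. chemical-storage review 27 days ago vs limit 30 → met
Not met: 1, 2, 3, 4, 5, 6, 7, 8, 9, 10

1, 2, 3, 4, 5, 6, 7, 8, 9, 10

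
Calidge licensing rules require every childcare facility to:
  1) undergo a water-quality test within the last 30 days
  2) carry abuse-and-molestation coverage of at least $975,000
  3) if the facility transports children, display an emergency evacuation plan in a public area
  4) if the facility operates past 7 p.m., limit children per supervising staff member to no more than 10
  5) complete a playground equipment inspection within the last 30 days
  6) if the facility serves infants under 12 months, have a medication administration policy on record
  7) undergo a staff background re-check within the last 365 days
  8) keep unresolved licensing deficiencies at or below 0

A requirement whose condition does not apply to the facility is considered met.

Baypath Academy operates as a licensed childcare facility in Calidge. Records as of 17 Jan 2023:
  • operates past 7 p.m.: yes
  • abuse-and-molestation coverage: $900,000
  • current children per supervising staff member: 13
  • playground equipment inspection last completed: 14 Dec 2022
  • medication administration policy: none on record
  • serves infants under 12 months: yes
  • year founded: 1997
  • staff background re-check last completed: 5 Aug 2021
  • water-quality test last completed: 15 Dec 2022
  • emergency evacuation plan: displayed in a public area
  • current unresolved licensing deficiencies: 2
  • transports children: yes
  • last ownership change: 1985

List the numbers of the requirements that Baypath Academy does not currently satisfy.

1, 2, 4, 5, 6, 7, 8

1. water-quality test 33 days ago vs limit 30 → not met
2. abuse-and-molestation coverage $900,000 < $975,000 → not met
3. condition 'transports children' holds; emergency evacuation plan present → met
4. condition 'operates past 7 p.m.' holds; children per supervising staff member 13 > 10 → not met
5. playground equipment inspection 34 days ago vs limit 30 → not met
6. condition 'serves infants under 12 months' holds; medication administration policy absent → not met
7. staff background re-check 530 days ago vs limit 365 → not met
8. unresolved licensing deficiencies 2 > 0 → not met
Not met: 1, 2, 4, 5, 6, 7, 8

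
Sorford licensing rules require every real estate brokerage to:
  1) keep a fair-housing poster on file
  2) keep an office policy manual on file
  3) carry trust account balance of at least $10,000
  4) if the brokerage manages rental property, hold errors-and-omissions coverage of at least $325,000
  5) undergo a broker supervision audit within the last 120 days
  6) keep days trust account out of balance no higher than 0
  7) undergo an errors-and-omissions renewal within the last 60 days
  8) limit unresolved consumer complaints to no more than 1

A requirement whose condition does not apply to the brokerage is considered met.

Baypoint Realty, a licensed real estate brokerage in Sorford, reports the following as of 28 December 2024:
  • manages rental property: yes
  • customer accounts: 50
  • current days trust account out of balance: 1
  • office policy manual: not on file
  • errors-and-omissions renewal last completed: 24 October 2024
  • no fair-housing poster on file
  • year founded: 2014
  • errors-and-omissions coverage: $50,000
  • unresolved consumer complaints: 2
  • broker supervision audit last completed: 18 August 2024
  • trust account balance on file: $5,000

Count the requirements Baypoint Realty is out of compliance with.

8

1. fair-housing poster absent → not met
2. office policy manual absent → not met
3. trust account balance $5,000 < $10,000 → not met
4. condition 'manages rental property' holds; errors-and-omissions coverage $50,000 < $325,000 → not met
5. broker supervision audit 132 days ago vs limit 120 → not met
6. days trust account out of balance 1 > 0 → not met
7. errors-and-omissions renewal 65 days ago vs limit 60 → not met
8. unresolved consumer complaints 2 > 1 → not met
Not met: 8 of 8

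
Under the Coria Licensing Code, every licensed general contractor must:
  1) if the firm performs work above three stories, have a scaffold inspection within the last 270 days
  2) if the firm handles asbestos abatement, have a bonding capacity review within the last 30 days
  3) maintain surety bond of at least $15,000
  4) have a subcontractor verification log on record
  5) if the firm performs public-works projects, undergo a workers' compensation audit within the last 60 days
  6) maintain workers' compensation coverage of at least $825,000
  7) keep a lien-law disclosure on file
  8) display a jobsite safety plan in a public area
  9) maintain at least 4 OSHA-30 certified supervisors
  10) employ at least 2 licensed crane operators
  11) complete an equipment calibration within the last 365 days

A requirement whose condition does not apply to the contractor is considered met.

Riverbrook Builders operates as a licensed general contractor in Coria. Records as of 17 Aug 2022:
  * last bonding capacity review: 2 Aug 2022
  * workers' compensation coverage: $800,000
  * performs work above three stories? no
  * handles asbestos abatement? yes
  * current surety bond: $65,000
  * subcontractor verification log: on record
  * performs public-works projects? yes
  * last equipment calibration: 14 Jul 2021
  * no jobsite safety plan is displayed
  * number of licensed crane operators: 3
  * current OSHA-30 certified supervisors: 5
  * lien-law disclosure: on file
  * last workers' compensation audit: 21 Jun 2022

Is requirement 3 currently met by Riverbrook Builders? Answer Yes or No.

Yes

3. surety bond $65,000 ≥ $15,000 → met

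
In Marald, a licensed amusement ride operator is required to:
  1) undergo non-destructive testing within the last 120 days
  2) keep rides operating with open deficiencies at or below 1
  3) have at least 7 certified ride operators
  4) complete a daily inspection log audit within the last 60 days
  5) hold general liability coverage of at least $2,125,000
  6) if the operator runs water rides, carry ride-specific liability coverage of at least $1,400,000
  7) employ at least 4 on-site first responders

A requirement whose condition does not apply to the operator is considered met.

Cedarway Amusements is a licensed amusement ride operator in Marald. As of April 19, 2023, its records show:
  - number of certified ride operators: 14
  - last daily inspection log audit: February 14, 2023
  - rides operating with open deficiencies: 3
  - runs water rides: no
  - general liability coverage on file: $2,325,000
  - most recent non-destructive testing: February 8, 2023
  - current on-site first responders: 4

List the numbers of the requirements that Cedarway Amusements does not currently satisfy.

1. non-destructive testing 70 days ago vs limit 120 → met
2. rides operating with open deficiencies 3 > 1 → not met
3. certified ride operators 14 ≥ 7 → met
4. daily inspection log audit 64 days ago vs limit 60 → not met
5. general liability coverage $2,325,000 ≥ $2,125,000 → met
6. condition 'runs water rides' does not hold → requirement n/a → met
7. on-site first responders 4 ≥ 4 → met
Not met: 2, 4

2, 4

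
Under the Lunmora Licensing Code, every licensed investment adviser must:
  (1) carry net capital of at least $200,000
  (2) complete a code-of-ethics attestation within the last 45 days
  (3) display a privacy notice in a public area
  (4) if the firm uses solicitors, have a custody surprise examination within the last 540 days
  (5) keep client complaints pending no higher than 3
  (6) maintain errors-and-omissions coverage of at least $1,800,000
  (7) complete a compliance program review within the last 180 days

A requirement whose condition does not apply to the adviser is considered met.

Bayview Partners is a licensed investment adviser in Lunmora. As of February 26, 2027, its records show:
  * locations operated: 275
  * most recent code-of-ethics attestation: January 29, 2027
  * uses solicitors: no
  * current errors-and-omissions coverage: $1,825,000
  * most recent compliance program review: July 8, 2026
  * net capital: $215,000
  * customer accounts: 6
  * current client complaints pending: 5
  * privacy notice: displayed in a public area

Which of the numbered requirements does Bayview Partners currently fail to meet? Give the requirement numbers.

5, 7

1. net capital $215,000 ≥ $200,000 → met
2. code-of-ethics attestation 28 days ago vs limit 45 → met
3. privacy notice present → met
4. condition 'uses solicitors' does not hold → requirement n/a → met
5. client complaints pending 5 > 3 → not met
6. errors-and-omissions coverage $1,825,000 ≥ $1,800,000 → met
7. compliance program review 233 days ago vs limit 180 → not met
Not met: 5, 7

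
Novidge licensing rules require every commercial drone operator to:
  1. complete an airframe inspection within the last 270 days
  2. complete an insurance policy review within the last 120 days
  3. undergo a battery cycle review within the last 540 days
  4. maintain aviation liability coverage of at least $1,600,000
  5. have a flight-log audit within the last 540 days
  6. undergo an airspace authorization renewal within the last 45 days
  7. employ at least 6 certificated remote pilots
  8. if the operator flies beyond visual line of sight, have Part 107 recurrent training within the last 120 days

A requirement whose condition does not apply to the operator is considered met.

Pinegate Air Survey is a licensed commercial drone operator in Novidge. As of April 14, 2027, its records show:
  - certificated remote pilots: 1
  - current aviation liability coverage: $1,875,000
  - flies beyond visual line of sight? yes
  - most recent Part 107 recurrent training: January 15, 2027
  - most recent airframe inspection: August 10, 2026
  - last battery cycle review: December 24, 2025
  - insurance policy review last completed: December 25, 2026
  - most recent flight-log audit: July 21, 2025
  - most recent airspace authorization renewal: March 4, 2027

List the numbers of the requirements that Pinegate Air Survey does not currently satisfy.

5, 7

1. airframe inspection 247 days ago vs limit 270 → met
2. insurance policy review 110 days ago vs limit 120 → met
3. battery cycle review 476 days ago vs limit 540 → met
4. aviation liability coverage $1,875,000 ≥ $1,600,000 → met
5. flight-log audit 632 days ago vs limit 540 → not met
6. airspace authorization renewal 41 days ago vs limit 45 → met
7. certificated remote pilots 1 < 6 → not met
8. condition 'flies beyond visual line of sight' holds; Part 107 recurrent training 89 days ago vs limit 120 → met
Not met: 5, 7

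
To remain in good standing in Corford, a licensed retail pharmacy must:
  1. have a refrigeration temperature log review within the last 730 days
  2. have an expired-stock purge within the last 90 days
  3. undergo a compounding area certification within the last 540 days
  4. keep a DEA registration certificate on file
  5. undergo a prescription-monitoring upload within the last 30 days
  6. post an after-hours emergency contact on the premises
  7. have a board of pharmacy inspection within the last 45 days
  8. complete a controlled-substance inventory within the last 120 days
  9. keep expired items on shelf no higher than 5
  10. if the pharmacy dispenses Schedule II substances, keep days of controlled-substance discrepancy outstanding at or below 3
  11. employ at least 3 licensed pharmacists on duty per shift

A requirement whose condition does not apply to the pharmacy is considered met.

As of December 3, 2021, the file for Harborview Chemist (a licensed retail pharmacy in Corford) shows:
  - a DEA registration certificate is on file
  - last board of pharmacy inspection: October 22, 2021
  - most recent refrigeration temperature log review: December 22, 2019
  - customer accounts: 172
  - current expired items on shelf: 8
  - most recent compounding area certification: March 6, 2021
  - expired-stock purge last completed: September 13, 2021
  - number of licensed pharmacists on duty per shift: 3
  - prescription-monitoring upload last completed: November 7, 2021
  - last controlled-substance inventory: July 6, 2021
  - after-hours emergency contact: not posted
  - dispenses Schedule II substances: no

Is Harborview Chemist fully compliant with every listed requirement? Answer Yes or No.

No

1. refrigeration temperature log review 712 days ago vs limit 730 → met
2. expired-stock purge 81 days ago vs limit 90 → met
3. compounding area certification 272 days ago vs limit 540 → met
4. DEA registration certificate present → met
5. prescription-monitoring upload 26 days ago vs limit 30 → met
6. after-hours emergency contact absent → not met
7. board of pharmacy inspection 42 days ago vs limit 45 → met
8. controlled-substance inventory 150 days ago vs limit 120 → not met
9. expired items on shelf 8 > 5 → not met
10. condition 'dispenses Schedule II substances' does not hold → requirement n/a → met
11. licensed pharmacists on duty per shift 3 ≥ 3 → met
Not met: 6, 8, 9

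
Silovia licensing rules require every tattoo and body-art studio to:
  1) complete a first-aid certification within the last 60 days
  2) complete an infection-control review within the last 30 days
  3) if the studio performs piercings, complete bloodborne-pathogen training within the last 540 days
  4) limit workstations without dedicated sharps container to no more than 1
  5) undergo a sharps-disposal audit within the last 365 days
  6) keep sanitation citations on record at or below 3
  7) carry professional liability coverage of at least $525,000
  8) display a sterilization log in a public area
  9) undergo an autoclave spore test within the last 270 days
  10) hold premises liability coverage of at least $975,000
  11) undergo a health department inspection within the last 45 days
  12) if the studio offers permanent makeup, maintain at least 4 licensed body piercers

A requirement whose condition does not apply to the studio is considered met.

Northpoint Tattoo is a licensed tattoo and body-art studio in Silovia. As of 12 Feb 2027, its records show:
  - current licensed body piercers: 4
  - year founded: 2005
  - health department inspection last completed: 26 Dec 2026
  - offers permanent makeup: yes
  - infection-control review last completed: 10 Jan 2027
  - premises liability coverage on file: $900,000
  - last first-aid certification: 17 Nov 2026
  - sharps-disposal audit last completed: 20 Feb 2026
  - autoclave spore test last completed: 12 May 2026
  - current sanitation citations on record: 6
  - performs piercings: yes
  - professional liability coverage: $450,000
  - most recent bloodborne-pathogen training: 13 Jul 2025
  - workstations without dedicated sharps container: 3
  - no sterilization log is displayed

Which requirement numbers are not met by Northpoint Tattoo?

1. first-aid certification 87 days ago vs limit 60 → not met
2. infection-control review 33 days ago vs limit 30 → not met
3. condition 'performs piercings' holds; bloodborne-pathogen training 579 days ago vs limit 540 → not met
4. workstations without dedicated sharps container 3 > 1 → not met
5. sharps-disposal audit 357 days ago vs limit 365 → met
6. sanitation citations on record 6 > 3 → not met
7. professional liability coverage $450,000 < $525,000 → not met
8. sterilization log absent → not met
9. autoclave spore test 276 days ago vs limit 270 → not met
10. premises liability coverage $900,000 < $975,000 → not met
11. health department inspection 48 days ago vs limit 45 → not met
12. condition 'offers permanent makeup' holds; licensed body piercers 4 ≥ 4 → met
Not met: 1, 2, 3, 4, 6, 7, 8, 9, 10, 11

1, 2, 3, 4, 6, 7, 8, 9, 10, 11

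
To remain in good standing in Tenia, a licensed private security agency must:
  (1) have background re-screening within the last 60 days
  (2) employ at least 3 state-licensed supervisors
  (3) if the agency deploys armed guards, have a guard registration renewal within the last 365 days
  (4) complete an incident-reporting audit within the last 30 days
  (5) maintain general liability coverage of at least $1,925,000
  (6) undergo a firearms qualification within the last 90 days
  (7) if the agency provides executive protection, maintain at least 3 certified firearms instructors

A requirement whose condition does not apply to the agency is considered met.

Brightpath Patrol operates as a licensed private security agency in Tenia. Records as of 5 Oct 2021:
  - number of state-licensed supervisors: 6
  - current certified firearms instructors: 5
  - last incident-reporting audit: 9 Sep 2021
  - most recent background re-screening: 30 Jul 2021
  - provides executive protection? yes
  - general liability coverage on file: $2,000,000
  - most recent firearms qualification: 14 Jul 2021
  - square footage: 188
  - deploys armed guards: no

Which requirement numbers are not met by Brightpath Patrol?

1

1. background re-screening 67 days ago vs limit 60 → not met
2. state-licensed supervisors 6 ≥ 3 → met
3. condition 'deploys armed guards' does not hold → requirement n/a → met
4. incident-reporting audit 26 days ago vs limit 30 → met
5. general liability coverage $2,000,000 ≥ $1,925,000 → met
6. firearms qualification 83 days ago vs limit 90 → met
7. condition 'provides executive protection' holds; certified firearms instructors 5 ≥ 3 → met
Not met: 1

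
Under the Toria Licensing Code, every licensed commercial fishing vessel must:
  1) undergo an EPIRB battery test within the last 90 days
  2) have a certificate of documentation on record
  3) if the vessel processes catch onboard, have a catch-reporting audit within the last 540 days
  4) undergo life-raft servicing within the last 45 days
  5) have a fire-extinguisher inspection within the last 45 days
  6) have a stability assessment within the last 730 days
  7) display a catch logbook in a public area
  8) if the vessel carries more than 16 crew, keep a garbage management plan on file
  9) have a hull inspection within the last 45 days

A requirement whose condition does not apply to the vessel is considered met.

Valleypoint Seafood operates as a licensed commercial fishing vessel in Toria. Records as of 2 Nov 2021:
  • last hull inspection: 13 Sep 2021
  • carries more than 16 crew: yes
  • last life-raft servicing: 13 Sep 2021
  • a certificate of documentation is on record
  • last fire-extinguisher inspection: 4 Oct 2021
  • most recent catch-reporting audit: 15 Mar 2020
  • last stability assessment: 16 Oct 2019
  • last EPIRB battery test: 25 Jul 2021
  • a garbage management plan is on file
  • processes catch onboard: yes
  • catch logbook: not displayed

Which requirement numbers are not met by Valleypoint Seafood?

1, 3, 4, 6, 7, 9

1. EPIRB battery test 100 days ago vs limit 90 → not met
2. certificate of documentation present → met
3. condition 'processes catch onboard' holds; catch-reporting audit 597 days ago vs limit 540 → not met
4. life-raft servicing 50 days ago vs limit 45 → not met
5. fire-extinguisher inspection 29 days ago vs limit 45 → met
6. stability assessment 748 days ago vs limit 730 → not met
7. catch logbook absent → not met
8. condition 'carries more than 16 crew' holds; garbage management plan present → met
9. hull inspection 50 days ago vs limit 45 → not met
Not met: 1, 3, 4, 6, 7, 9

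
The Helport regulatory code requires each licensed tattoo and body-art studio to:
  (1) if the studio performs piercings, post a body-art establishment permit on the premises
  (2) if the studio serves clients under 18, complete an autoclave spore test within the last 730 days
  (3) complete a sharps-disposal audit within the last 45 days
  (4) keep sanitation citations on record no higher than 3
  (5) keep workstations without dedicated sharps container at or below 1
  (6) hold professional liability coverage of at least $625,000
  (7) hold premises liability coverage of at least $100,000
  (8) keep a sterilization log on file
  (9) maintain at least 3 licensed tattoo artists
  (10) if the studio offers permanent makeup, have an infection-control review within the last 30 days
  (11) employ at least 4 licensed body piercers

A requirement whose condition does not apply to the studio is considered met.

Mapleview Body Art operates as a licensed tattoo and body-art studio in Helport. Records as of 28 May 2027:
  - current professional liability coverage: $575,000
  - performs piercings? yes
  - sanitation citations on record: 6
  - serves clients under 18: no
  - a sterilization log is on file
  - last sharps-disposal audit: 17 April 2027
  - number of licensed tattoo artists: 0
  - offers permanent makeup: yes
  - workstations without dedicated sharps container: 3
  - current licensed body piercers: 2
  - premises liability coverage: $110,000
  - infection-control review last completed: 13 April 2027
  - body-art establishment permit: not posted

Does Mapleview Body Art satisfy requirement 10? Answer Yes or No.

No

10. condition 'offers permanent makeup' holds; infection-control review 45 days ago vs limit 30 → not met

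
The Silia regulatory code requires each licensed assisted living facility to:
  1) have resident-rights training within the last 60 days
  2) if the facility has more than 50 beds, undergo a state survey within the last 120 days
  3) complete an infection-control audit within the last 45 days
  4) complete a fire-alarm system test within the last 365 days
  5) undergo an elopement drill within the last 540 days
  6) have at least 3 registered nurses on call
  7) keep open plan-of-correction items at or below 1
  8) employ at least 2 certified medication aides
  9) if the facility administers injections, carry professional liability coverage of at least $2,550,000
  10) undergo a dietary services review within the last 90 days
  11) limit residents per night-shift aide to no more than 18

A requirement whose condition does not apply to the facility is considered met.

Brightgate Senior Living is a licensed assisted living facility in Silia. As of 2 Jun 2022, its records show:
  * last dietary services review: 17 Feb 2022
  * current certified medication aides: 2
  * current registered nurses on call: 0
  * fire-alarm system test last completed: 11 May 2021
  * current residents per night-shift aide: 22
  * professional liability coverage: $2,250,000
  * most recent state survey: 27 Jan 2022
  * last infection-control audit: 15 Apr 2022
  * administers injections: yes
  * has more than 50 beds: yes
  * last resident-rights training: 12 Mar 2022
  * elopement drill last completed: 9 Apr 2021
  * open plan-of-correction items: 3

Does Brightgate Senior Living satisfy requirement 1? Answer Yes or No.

1. resident-rights training 82 days ago vs limit 60 → not met

No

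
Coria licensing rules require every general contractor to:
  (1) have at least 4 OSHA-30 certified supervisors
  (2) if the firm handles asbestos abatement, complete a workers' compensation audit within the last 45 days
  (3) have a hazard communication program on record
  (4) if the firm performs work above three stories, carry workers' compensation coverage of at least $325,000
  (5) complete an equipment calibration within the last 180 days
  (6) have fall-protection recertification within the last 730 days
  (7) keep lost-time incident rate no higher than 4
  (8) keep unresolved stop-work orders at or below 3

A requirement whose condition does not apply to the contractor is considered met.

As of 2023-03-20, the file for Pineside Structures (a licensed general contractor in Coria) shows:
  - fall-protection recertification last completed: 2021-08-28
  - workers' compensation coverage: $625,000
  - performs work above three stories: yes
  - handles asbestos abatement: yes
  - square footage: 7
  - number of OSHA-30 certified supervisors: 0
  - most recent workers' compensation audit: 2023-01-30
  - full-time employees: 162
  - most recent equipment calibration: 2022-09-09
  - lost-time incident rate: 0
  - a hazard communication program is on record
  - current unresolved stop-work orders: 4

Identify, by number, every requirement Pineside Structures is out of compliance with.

1. OSHA-30 certified supervisors 0 < 4 → not met
2. condition 'handles asbestos abatement' holds; workers' compensation audit 49 days ago vs limit 45 → not met
3. hazard communication program present → met
4. condition 'performs work above three stories' holds; workers' compensation coverage $625,000 ≥ $325,000 → met
5. equipment calibration 192 days ago vs limit 180 → not met
6. fall-protection recertification 569 days ago vs limit 730 → met
7. lost-time incident rate 0 ≤ 4 → met
8. unresolved stop-work orders 4 > 3 → not met
Not met: 1, 2, 5, 8

1, 2, 5, 8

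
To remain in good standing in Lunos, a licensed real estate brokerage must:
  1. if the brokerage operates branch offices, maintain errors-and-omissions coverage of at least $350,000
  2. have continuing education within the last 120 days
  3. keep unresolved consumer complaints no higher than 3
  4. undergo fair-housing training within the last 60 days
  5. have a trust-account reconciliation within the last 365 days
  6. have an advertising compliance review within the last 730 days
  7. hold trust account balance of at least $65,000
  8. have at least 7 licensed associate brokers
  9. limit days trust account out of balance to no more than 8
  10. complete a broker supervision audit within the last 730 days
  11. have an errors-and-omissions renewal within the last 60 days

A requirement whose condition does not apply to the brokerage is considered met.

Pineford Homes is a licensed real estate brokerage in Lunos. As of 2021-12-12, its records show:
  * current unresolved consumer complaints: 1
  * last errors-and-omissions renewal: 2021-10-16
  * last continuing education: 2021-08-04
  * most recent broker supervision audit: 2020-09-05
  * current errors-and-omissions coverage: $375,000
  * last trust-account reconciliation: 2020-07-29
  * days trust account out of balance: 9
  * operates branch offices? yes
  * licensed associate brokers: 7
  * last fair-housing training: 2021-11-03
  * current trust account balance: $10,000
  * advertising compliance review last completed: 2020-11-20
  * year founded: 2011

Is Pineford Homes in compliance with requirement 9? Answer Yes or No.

9. days trust account out of balance 9 > 8 → not met

No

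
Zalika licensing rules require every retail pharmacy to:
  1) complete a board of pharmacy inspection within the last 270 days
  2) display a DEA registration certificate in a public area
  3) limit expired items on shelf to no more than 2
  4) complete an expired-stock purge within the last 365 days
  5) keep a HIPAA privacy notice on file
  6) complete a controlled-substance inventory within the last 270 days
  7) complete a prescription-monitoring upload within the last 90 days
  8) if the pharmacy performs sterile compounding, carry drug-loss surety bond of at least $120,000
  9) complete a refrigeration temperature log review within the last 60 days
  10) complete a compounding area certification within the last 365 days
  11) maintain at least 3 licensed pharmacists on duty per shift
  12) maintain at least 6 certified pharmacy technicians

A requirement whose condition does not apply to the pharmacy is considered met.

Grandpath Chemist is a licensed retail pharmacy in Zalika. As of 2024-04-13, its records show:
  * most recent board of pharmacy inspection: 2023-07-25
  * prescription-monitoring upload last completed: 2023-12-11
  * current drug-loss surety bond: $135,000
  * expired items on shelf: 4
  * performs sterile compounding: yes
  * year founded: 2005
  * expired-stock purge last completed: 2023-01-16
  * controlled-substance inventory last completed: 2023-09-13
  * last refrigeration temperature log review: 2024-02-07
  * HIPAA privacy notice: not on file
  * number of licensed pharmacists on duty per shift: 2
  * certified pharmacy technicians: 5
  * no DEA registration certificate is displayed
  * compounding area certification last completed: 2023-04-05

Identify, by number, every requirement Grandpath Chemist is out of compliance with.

1. board of pharmacy inspection 263 days ago vs limit 270 → met
2. DEA registration certificate absent → not met
3. expired items on shelf 4 > 2 → not met
4. expired-stock purge 453 days ago vs limit 365 → not met
5. HIPAA privacy notice absent → not met
6. controlled-substance inventory 213 days ago vs limit 270 → met
7. prescription-monitoring upload 124 days ago vs limit 90 → not met
8. condition 'performs sterile compounding' holds; drug-loss surety bond $135,000 ≥ $120,000 → met
9. refrigeration temperature log review 66 days ago vs limit 60 → not met
10. compounding area certification 374 days ago vs limit 365 → not met
11. licensed pharmacists on duty per shift 2 < 3 → not met
12. certified pharmacy technicians 5 < 6 → not met
Not met: 2, 3, 4, 5, 7, 9, 10, 11, 12

2, 3, 4, 5, 7, 9, 10, 11, 12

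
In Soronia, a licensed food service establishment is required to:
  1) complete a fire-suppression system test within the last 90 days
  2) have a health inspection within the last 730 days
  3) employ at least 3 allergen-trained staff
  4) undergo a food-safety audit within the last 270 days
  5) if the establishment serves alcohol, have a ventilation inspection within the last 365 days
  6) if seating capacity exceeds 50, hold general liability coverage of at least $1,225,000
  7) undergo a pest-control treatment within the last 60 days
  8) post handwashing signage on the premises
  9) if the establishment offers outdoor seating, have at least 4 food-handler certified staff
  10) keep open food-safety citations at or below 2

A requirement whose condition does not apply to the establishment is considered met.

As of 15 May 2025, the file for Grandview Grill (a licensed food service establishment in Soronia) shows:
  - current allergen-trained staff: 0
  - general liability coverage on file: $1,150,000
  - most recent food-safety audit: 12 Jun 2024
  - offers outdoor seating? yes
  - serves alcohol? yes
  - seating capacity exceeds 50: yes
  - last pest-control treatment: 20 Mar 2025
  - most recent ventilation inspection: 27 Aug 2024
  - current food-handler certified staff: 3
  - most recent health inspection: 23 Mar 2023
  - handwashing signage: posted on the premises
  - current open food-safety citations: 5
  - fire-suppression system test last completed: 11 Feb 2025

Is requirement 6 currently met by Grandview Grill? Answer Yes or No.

6. condition 'seating capacity exceeds 50' holds; general liability coverage $1,150,000 < $1,225,000 → not met

No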